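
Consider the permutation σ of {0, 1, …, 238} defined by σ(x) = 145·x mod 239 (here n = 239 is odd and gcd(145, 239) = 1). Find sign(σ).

+1

Orbit of 16 under x↦145x: [16, 169, 127, 12, 67, 155, 9]… (length divides ord_239(145)).
π_145 has 3 disjoint cycles with lengths [119, 119, 1] on {0,…,238}.
sign(π) = (−1)^{n − #cycles} = (−1)^{239−3} = (−1)^236 = +1.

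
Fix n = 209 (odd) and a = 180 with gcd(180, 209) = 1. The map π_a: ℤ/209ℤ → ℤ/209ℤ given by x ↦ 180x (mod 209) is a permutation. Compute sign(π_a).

+1

Orbit of 26 under x↦180x: [26, 82, 130, 201, 23, 169, 115]… (length divides ord_209(180)).
π_180 has 9 disjoint cycles with lengths [45, 45, 45, 45, 9, 9, 5, 5, 1] on {0,…,208}.
With 9 cycles on 209 points, sign = (−1)^{209−9} = +1.
Via Zolotarev, sign(π_{180}) = (180|209) = +1.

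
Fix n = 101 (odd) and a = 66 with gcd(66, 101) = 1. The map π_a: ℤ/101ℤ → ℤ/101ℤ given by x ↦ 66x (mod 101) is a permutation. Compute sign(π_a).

-1

Orbit of 43 under x↦66x: [43, 10, 54, 29, 96, 74, 36]… (length divides ord_101(66)).
2 cycles of lengths [100, 1].
n − c = 101 − 2 = 99; sign = (−1)^99 = -1.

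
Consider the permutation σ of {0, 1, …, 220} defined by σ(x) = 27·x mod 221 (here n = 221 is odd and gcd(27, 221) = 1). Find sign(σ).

Trace 144: π^k(144) = [144, 131, 1, 27, 66, 14, 157] for k=0..6.
26 cycles of lengths [16, 16, 16, 16, 16, 16, 16, 16, 16, 16, 16, 16, 16, 1, 1, 1, 1, 1, 1, 1, 1, 1, 1, 1, 1, 1].
Σ(ℓ_i−1) = 221−26 = 195; sign = (−1)^195 = -1.
Zolotarev: (27|221) = -1, matching the cycle-count sign.

-1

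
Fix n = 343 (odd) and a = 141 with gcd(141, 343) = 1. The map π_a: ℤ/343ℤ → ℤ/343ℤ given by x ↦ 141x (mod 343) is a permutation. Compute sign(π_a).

Start at x=64: 64 → 106 → 197 → 337 → 183 → 78 → 22 → … (one orbit).
The orbit structure of x ↦ 141x mod 343: 19 orbits of sizes [49, 49, 49, 49, 49, 49, 7, 7, 7, 7, 7, 7, 1, 1, 1, 1, 1, 1, 1].
19 cycles on 343: each ℓ→(−1)^(ℓ−1), product (−1)^324 = +1.
Via Zolotarev, sign(π_{141}) = (141|343) = +1.

+1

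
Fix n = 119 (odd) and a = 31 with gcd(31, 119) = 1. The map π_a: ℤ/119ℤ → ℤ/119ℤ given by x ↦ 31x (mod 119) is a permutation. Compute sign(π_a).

+1

Start at x=16: 16 → 20 → 25 → 61 → 106 → 73 → 2 → … (one orbit).
Cycle lengths of π_31 on ℤ/119ℤ: [48, 48, 16, 6, 1]; 5 cycles in total.
sign(π) = (−1)^{n − #cycles} = (−1)^{119−5} = (−1)^114 = +1.
Check: (31/119) = +1 by Zolotarev.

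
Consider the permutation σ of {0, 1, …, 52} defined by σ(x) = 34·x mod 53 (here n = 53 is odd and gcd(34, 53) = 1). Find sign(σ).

Start at x=27: 27 → 17 → 48 → 42 → 50 → 4 → 30 → … (one orbit).
2 cycles of lengths [52, 1].
Σ(ℓ_i−1) = 53−2 = 51; sign = (−1)^51 = -1.

-1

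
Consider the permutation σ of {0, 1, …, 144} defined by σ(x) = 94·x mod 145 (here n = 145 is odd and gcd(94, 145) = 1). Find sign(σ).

+1

Trace 24: π^k(24) = [24, 81, 74, 141, 59, 36, 49] for k=0..6.
Decompose π into cycles: lengths [14, 14, 14, 14, 14, 14, 14, 14, 7, 7, 7, 7, 2, 2, 1] (15 cycles, including the fixed point 0).
15 cycles on 145: each ℓ→(−1)^(ℓ−1), product (−1)^130 = +1.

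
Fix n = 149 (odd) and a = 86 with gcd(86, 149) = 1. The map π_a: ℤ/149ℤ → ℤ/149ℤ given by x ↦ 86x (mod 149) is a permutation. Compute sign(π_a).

Orbit of 4 under x↦86x: [4, 46, 82, 49, 42, 36, 116]… (length divides ord_149(86)).
π_86 has 3 disjoint cycles with lengths [74, 74, 1] on {0,…,148}.
n − c = 149 − 3 = 146; sign = (−1)^146 = +1.

+1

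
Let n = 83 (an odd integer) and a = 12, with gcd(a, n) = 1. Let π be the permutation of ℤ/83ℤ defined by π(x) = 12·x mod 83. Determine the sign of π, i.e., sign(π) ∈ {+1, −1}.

+1

Orbit of 63 under x↦12x: [63, 9, 25, 51, 31, 40, 65]… (length divides ord_83(12)).
π_12 has 3 disjoint cycles with lengths [41, 41, 1] on {0,…,82}.
3 cycles on 83: each ℓ→(−1)^(ℓ−1), product (−1)^80 = +1.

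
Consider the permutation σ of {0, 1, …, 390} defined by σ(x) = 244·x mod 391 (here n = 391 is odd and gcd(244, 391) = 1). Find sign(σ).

+1

Trace 88: π^k(88) = [88, 358, 159, 87, 114, 55, 126] for k=0..6.
Decompose π into cycles: lengths [176, 176, 22, 16, 1] (5 cycles, including the fixed point 0).
5 cycles on 391: each ℓ→(−1)^(ℓ−1), product (−1)^386 = +1.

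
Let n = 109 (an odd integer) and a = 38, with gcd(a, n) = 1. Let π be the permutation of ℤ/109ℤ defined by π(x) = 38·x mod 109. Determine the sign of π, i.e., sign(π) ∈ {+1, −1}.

+1

Trace 45: π^k(45) = [45, 75, 16, 63, 105, 66, 1] for k=0..6.
π_38 has 13 disjoint cycles with lengths [9, 9, 9, 9, 9, 9, 9, 9, 9, 9, 9, 9, 1] on {0,…,108}.
109 − 13 = 96 transpositions; sign(π) = (−1)^96 = +1.
Via Zolotarev, sign(π_{38}) = (38|109) = +1.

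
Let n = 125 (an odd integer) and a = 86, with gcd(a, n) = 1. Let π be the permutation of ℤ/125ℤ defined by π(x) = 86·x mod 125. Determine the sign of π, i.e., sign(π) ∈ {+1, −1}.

Trace 101: π^k(101) = [101, 61, 121, 31, 41, 26, 111] for k=0..6.
π_86 has 13 disjoint cycles with lengths [25, 25, 25, 25, 5, 5, 5, 5, 1, 1, 1, 1, 1] on {0,…,124}.
n − c = 125 − 13 = 112; sign = (−1)^112 = +1.

+1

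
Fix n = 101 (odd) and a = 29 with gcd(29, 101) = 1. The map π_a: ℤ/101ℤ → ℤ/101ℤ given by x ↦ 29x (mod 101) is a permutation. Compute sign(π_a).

-1

Trace 9: π^k(9) = [9, 59, 95, 28, 4, 15, 31] for k=0..6.
π_29 has 2 disjoint cycles with lengths [100, 1] on {0,…,100}.
Σ(ℓ_i−1) = 101−2 = 99; sign = (−1)^99 = -1.
(29|101)_J = -1 (Zolotarev's lemma cross-check).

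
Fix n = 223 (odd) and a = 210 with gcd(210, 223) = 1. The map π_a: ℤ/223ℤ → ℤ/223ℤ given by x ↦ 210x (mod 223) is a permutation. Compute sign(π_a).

+1

Trace 17: π^k(17) = [17, 2, 197, 115, 66, 34, 4] for k=0..6.
Cycle lengths of π_210 on ℤ/223ℤ: [37, 37, 37, 37, 37, 37, 1]; 7 cycles in total.
223 − 7 = 216 transpositions; sign(π) = (−1)^216 = +1.
Zolotarev: (210|223) = +1, matching the cycle-count sign.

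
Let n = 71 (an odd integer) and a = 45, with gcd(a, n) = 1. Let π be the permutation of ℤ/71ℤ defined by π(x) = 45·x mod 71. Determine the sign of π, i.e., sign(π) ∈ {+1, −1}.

+1

Start at x=32: 32 → 20 → 48 → 30 → 1 → 45 → 37 → 32 (one orbit).
Decompose π into cycles: lengths [7, 7, 7, 7, 7, 7, 7, 7, 7, 7, 1] (11 cycles, including the fixed point 0).
n − c = 71 − 11 = 60; sign = (−1)^60 = +1.
Via Zolotarev, sign(π_{45}) = (45|71) = +1.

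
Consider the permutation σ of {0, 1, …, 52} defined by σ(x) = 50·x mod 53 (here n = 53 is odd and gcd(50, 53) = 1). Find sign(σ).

-1

Start at x=12: 12 → 17 → 2 → 47 → 18 → 52 → 3 → … (one orbit).
Cycle type of π: 52 + 1; total 2 cycles.
53 − 2 = 51 transpositions; sign(π) = (−1)^51 = -1.
(50|53)_J = -1 (Zolotarev's lemma cross-check).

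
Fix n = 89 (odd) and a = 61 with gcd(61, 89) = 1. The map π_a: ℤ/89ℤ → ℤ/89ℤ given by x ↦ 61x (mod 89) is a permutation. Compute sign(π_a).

Trace 23: π^k(23) = [23, 68, 54, 1, 61, 72, 31] for k=0..6.
Cycle type of π: 88 + 1; total 2 cycles.
With 2 cycles on 89 points, sign = (−1)^{89−2} = -1.
The Jacobi symbol (61|89) = -1 (Zolotarev) agrees.

-1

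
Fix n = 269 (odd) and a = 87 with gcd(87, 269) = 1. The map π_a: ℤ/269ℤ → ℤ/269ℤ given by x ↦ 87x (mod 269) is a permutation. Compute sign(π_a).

Trace 115: π^k(115) = [115, 52, 220, 41, 70, 172, 169] for k=0..6.
Cycle lengths of π_87 on ℤ/269ℤ: [67, 67, 67, 67, 1]; 5 cycles in total.
269 − 5 = 264 transpositions; sign(π) = (−1)^264 = +1.
Check: (87/269) = +1 by Zolotarev.

+1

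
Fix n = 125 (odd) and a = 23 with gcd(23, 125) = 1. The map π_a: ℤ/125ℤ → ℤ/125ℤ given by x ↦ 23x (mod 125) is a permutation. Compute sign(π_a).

Orbit of 83 under x↦23x: [83, 34, 32, 111, 53, 94, 37]… (length divides ord_125(23)).
Decompose π into cycles: lengths [100, 20, 4, 1] (4 cycles, including the fixed point 0).
sign(π) = (−1)^{n − #cycles} = (−1)^{125−4} = (−1)^121 = -1.

-1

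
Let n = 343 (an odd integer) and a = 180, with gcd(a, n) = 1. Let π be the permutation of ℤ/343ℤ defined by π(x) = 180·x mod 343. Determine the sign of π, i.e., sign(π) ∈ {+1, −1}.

Orbit of 62 under x↦180x: [62, 184, 192, 260, 152, 263, 6]… (length divides ord_343(180)).
Cycle type of π: 294 + 42 + 6 + 1; total 4 cycles.
With 4 cycles on 343 points, sign = (−1)^{343−4} = -1.
Zolotarev: (180|343) = -1, matching the cycle-count sign.

-1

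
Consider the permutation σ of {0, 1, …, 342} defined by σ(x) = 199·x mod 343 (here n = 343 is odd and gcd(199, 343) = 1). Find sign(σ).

-1

Trace 177: π^k(177) = [177, 237, 172, 271, 78, 87, 163] for k=0..6.
Decompose π into cycles: lengths [294, 42, 6, 1] (4 cycles, including the fixed point 0).
With 4 cycles on 343 points, sign = (−1)^{343−4} = -1.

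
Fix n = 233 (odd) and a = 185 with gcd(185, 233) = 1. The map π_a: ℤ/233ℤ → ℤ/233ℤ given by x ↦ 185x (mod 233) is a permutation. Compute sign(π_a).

-1

Start at x=173: 173 → 84 → 162 → 146 → 215 → 165 → 2 → … (one orbit).
2 cycles of lengths [232, 1].
233 − 2 = 231 transpositions; sign(π) = (−1)^231 = -1.
(185|233)_J = -1 (Zolotarev's lemma cross-check).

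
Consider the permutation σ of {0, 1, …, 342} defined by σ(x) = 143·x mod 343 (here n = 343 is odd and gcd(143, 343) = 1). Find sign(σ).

-1

Orbit of 323 under x↦143x: [323, 227, 219, 104, 123, 96, 8]… (length divides ord_343(143)).
Cycle type of π: 294 + 42 + 6 + 1; total 4 cycles.
With 4 cycles on 343 points, sign = (−1)^{343−4} = -1.
The Jacobi symbol (143|343) = -1 (Zolotarev) agrees.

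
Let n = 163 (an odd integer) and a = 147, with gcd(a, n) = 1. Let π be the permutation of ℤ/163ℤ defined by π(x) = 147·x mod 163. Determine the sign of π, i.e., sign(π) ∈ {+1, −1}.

Trace 81: π^k(81) = [81, 8, 35, 92, 158, 80, 24] for k=0..6.
Cycle type of π: 162 + 1; total 2 cycles.
2 cycles on 163: each ℓ→(−1)^(ℓ−1), product (−1)^161 = -1.

-1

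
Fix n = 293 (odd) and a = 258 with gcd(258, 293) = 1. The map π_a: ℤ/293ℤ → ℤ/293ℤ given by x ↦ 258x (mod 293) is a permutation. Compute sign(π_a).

Trace 235: π^k(235) = [235, 272, 149, 59, 279, 197, 137] for k=0..6.
The orbit structure of x ↦ 258x mod 293: 5 orbits of sizes [73, 73, 73, 73, 1].
293 − 5 = 288 transpositions; sign(π) = (−1)^288 = +1.
The Jacobi symbol (258|293) = +1 (Zolotarev) agrees.

+1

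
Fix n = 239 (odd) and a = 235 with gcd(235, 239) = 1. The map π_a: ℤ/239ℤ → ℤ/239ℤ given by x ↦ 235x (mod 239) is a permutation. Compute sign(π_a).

Trace 19: π^k(19) = [19, 163, 65, 218, 84, 142, 149] for k=0..6.
2 cycles of lengths [238, 1].
239 − 2 = 237 transpositions; sign(π) = (−1)^237 = -1.

-1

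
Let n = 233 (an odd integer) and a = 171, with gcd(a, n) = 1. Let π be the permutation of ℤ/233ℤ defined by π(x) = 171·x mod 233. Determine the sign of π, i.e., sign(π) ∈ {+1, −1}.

+1

Trace 210: π^k(210) = [210, 28, 128, 219, 169, 7, 32] for k=0..6.
Decompose π into cycles: lengths [116, 116, 1] (3 cycles, including the fixed point 0).
n − c = 233 − 3 = 230; sign = (−1)^230 = +1.
Via Zolotarev, sign(π_{171}) = (171|233) = +1.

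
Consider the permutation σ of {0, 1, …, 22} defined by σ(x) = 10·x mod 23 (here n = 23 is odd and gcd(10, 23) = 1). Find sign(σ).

Trace 11: π^k(11) = [11, 18, 19, 6, 14, 2, 20] for k=0..6.
π_10 has 2 disjoint cycles with lengths [22, 1] on {0,…,22}.
sign(π) = (−1)^{n − #cycles} = (−1)^{23−2} = (−1)^21 = -1.

-1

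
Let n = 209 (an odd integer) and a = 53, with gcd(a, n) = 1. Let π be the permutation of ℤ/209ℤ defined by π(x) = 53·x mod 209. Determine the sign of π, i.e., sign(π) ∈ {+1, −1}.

Orbit of 203 under x↦53x: [203, 100, 75, 4, 3, 159, 67]… (length divides ord_209(53)).
π_53 has 6 disjoint cycles with lengths [90, 90, 18, 5, 5, 1] on {0,…,208}.
n − c = 209 − 6 = 203; sign = (−1)^203 = -1.

-1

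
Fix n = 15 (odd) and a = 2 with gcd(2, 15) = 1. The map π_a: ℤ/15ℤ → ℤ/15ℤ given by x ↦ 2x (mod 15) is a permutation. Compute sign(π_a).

Orbit of 8 under x↦2x: [8, 1, 2, 4]… (length divides ord_15(2)).
Cycle lengths of π_2 on ℤ/15ℤ: [4, 4, 4, 2, 1]; 5 cycles in total.
n − c = 15 − 5 = 10; sign = (−1)^10 = +1.
The Jacobi symbol (2|15) = +1 (Zolotarev) agrees.

+1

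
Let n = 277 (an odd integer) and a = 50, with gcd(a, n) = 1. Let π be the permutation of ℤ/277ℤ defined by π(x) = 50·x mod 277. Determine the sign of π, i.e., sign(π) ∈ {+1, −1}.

Start at x=189: 189 → 32 → 215 → 224 → 120 → 183 → 9 → … (one orbit).
π_50 has 2 disjoint cycles with lengths [276, 1] on {0,…,276}.
2 cycles on 277: each ℓ→(−1)^(ℓ−1), product (−1)^275 = -1.
Check: (50/277) = -1 by Zolotarev.

-1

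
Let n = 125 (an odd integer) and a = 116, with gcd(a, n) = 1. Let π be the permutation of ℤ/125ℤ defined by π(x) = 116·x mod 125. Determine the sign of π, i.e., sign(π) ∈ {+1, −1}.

+1

Orbit of 116 under x↦116x: [116, 81, 21, 61, 76, 66, 31]… (length divides ord_125(116)).
Cycle lengths of π_116 on ℤ/125ℤ: [25, 25, 25, 25, 5, 5, 5, 5, 1, 1, 1, 1, 1]; 13 cycles in total.
13 cycles on 125: each ℓ→(−1)^(ℓ−1), product (−1)^112 = +1.
Via Zolotarev, sign(π_{116}) = (116|125) = +1.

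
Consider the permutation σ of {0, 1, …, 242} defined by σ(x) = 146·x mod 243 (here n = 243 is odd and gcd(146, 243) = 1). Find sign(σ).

-1

Trace 107: π^k(107) = [107, 70, 14, 100, 20, 4, 98] for k=0..6.
Decompose π into cycles: lengths [162, 54, 18, 6, 2, 1] (6 cycles, including the fixed point 0).
6 cycles on 243: each ℓ→(−1)^(ℓ−1), product (−1)^237 = -1.
The Jacobi symbol (146|243) = -1 (Zolotarev) agrees.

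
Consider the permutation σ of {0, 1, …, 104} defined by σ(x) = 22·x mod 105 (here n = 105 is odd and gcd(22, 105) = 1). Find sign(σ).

Start at x=64: 64 → 43 → 1 → 22 → 64 (one orbit).
π_22 has 42 disjoint cycles with lengths [4, 4, 4, 4, 4, 4, 4, 4, 4, 4, 4, 4, 4, 4, 4, 4, 4, 4, 4, 4, 4, 1, 1, 1, 1, 1, 1, 1, 1, 1, 1, 1, 1, 1, 1, 1, 1, 1, 1, 1, 1, 1] on {0,…,104}.
sign(π) = (−1)^{n − #cycles} = (−1)^{105−42} = (−1)^63 = -1.

-1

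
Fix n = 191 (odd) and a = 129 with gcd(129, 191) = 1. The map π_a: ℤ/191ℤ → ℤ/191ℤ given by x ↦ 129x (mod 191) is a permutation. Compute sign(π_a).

+1

Orbit of 32 under x↦129x: [32, 117, 4, 134, 96, 160, 12]… (length divides ord_191(129)).
Cycle type of π: 95×2 + 1; total 3 cycles.
191 − 3 = 188 transpositions; sign(π) = (−1)^188 = +1.
Via Zolotarev, sign(π_{129}) = (129|191) = +1.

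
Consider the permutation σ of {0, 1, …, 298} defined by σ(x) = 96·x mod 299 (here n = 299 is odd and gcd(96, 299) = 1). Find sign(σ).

Orbit of 265 under x↦96x: [265, 25, 8, 170, 174, 259, 47]… (length divides ord_299(96)).
π_96 has 12 disjoint cycles with lengths [44, 44, 44, 44, 44, 44, 11, 11, 4, 4, 4, 1] on {0,…,298}.
12 cycles on 299: each ℓ→(−1)^(ℓ−1), product (−1)^287 = -1.
Check: (96/299) = -1 by Zolotarev.

-1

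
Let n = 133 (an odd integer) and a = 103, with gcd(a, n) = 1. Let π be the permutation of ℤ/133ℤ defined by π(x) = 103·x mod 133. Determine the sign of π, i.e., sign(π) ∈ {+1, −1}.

Start at x=31: 31 → 1 → 103 → 102 → 132 → 30 → 31 (one orbit).
Cycle type of π: 6×22 + 1; total 23 cycles.
23 cycles on 133: each ℓ→(−1)^(ℓ−1), product (−1)^110 = +1.

+1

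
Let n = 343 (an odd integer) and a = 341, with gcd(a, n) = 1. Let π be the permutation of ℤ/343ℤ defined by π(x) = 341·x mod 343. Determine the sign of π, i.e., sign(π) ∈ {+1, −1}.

Start at x=293: 293 → 100 → 143 → 57 → 229 → 228 → 230 → … (one orbit).
Cycle type of π: 294 + 42 + 6 + 1; total 4 cycles.
Σ(ℓ_i−1) = 343−4 = 339; sign = (−1)^339 = -1.
(341|343)_J = -1 (Zolotarev's lemma cross-check).

-1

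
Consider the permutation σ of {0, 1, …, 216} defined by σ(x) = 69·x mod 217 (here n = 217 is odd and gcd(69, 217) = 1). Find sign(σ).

-1

Orbit of 162 under x↦69x: [162, 111, 64, 76, 36, 97, 183]… (length divides ord_217(69)).
Cycle lengths of π_69 on ℤ/217ℤ: [30, 30, 30, 30, 30, 30, 15, 15, 2, 2, 2, 1]; 12 cycles in total.
sign(π) = (−1)^{n − #cycles} = (−1)^{217−12} = (−1)^205 = -1.
(69|217)_J = -1 (Zolotarev's lemma cross-check).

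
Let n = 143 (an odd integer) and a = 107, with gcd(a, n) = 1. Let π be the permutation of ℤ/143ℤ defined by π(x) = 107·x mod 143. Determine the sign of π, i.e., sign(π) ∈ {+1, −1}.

Orbit of 42 under x↦107x: [42, 61, 92, 120, 113, 79, 16]… (length divides ord_143(107)).
Cycle lengths of π_107 on ℤ/143ℤ: [30, 30, 30, 30, 10, 3, 3, 3, 3, 1]; 10 cycles in total.
143 − 10 = 133 transpositions; sign(π) = (−1)^133 = -1.

-1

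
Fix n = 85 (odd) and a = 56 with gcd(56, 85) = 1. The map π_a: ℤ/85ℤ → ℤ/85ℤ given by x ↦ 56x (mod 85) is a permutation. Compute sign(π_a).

Trace 61: π^k(61) = [61, 16, 46, 26, 11, 21, 71] for k=0..6.
Cycle lengths of π_56 on ℤ/85ℤ: [16, 16, 16, 16, 16, 1, 1, 1, 1, 1]; 10 cycles in total.
sign(π) = (−1)^{n − #cycles} = (−1)^{85−10} = (−1)^75 = -1.

-1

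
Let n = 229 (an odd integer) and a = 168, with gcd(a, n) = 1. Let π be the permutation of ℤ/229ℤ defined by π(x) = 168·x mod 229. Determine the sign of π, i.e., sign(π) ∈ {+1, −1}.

Orbit of 214 under x↦168x: [214, 228, 61, 172, 42, 186, 104]… (length divides ord_229(168)).
Cycle lengths of π_168 on ℤ/229ℤ: [38, 38, 38, 38, 38, 38, 1]; 7 cycles in total.
229 − 7 = 222 transpositions; sign(π) = (−1)^222 = +1.

+1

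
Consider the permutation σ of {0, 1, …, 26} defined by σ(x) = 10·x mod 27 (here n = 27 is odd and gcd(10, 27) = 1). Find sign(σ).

+1

Start at x=1: 1 → 10 → 19 → 1 (one orbit).
π_10 has 15 disjoint cycles with lengths [3, 3, 3, 3, 3, 3, 1, 1, 1, 1, 1, 1, 1, 1, 1] on {0,…,26}.
With 15 cycles on 27 points, sign = (−1)^{27−15} = +1.
Check: (10/27) = +1 by Zolotarev.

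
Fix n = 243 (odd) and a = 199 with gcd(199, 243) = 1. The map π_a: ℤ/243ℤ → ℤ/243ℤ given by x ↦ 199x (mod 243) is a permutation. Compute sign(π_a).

+1

Start at x=1: 1 → 199 → 235 → 109 → 64 → 100 → 217 → … (one orbit).
Decompose π into cycles: lengths [27, 27, 27, 27, 27, 27, 9, 9, 9, 9, 9, 9, 3, 3, 3, 3, 3, 3, 1, 1, 1, 1, 1, 1, 1, 1, 1] (27 cycles, including the fixed point 0).
27 cycles on 243: each ℓ→(−1)^(ℓ−1), product (−1)^216 = +1.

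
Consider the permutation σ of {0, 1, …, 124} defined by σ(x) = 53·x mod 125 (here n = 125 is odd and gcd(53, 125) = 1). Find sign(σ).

Orbit of 14 under x↦53x: [14, 117, 76, 28, 109, 27, 56]… (length divides ord_125(53)).
Decompose π into cycles: lengths [100, 20, 4, 1] (4 cycles, including the fixed point 0).
sign(π) = (−1)^{n − #cycles} = (−1)^{125−4} = (−1)^121 = -1.

-1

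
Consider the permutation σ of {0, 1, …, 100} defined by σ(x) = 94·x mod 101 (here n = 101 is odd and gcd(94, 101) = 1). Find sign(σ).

Trace 21: π^k(21) = [21, 55, 19, 69, 22, 48, 68] for k=0..6.
π_94 has 2 disjoint cycles with lengths [100, 1] on {0,…,100}.
Σ(ℓ_i−1) = 101−2 = 99; sign = (−1)^99 = -1.

-1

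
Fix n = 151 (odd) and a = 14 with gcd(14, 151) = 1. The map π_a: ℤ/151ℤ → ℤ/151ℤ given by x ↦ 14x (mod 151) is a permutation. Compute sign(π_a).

Orbit of 93 under x↦14x: [93, 94, 108, 2, 28, 90, 52]… (length divides ord_151(14)).
Decompose π into cycles: lengths [150, 1] (2 cycles, including the fixed point 0).
sign(π) = (−1)^{n − #cycles} = (−1)^{151−2} = (−1)^149 = -1.

-1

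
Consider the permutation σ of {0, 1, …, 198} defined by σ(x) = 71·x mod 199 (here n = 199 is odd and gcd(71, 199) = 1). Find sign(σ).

-1

Trace 138: π^k(138) = [138, 47, 153, 117, 148, 160, 17] for k=0..6.
Cycle lengths of π_71 on ℤ/199ℤ: [198, 1]; 2 cycles in total.
2 cycles on 199: each ℓ→(−1)^(ℓ−1), product (−1)^197 = -1.
The Jacobi symbol (71|199) = -1 (Zolotarev) agrees.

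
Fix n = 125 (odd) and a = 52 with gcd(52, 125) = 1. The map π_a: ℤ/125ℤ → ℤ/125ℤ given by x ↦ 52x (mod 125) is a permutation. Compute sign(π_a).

Orbit of 12 under x↦52x: [12, 124, 73, 46, 17, 9, 93]… (length divides ord_125(52)).
Cycle type of π: 100 + 20 + 4 + 1; total 4 cycles.
sign(π) = (−1)^{n − #cycles} = (−1)^{125−4} = (−1)^121 = -1.
Via Zolotarev, sign(π_{52}) = (52|125) = -1.

-1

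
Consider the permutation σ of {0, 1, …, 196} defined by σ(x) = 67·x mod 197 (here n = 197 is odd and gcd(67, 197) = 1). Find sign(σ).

-1

Orbit of 189 under x↦67x: [189, 55, 139, 54, 72, 96, 128]… (length divides ord_197(67)).
2 cycles of lengths [196, 1].
sign(π) = (−1)^{n − #cycles} = (−1)^{197−2} = (−1)^195 = -1.
Check: (67/197) = -1 by Zolotarev.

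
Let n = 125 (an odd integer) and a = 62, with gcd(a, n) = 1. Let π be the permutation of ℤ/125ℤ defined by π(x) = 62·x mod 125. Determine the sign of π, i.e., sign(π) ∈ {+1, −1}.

-1

Start at x=103: 103 → 11 → 57 → 34 → 108 → 71 → 27 → … (one orbit).
The orbit structure of x ↦ 62x mod 125: 4 orbits of sizes [100, 20, 4, 1].
125 − 4 = 121 transpositions; sign(π) = (−1)^121 = -1.
Via Zolotarev, sign(π_{62}) = (62|125) = -1.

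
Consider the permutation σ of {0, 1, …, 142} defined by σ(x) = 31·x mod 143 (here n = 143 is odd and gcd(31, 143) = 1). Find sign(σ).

-1

Start at x=47: 47 → 27 → 122 → 64 → 125 → 14 → 5 → … (one orbit).
The orbit structure of x ↦ 31x mod 143: 12 orbits of sizes [20, 20, 20, 20, 20, 20, 5, 5, 4, 4, 4, 1].
sign(π) = (−1)^{n − #cycles} = (−1)^{143−12} = (−1)^131 = -1.
(31|143)_J = -1 (Zolotarev's lemma cross-check).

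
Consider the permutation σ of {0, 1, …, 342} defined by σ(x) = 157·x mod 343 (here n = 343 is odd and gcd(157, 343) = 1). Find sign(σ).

Orbit of 89 under x↦157x: [89, 253, 276, 114, 62, 130, 173]… (length divides ord_343(157)).
Decompose π into cycles: lengths [294, 42, 6, 1] (4 cycles, including the fixed point 0).
n − c = 343 − 4 = 339; sign = (−1)^339 = -1.
(157|343)_J = -1 (Zolotarev's lemma cross-check).

-1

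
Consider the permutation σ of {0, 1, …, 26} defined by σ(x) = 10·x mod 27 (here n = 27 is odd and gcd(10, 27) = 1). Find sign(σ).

+1

Trace 19: π^k(19) = [19, 1, 10] for k=0..2.
The orbit structure of x ↦ 10x mod 27: 15 orbits of sizes [3, 3, 3, 3, 3, 3, 1, 1, 1, 1, 1, 1, 1, 1, 1].
sign(π) = (−1)^{n − #cycles} = (−1)^{27−15} = (−1)^12 = +1.
Via Zolotarev, sign(π_{10}) = (10|27) = +1.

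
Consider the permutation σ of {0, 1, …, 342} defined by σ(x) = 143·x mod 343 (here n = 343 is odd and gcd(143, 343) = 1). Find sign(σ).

Orbit of 214 under x↦143x: [214, 75, 92, 122, 296, 139, 326]… (length divides ord_343(143)).
Decompose π into cycles: lengths [294, 42, 6, 1] (4 cycles, including the fixed point 0).
sign(π) = (−1)^{n − #cycles} = (−1)^{343−4} = (−1)^339 = -1.

-1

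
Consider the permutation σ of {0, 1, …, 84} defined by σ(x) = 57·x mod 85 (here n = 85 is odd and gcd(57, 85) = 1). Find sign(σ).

+1

Trace 81: π^k(81) = [81, 27, 9, 3, 1, 57, 19] for k=0..6.
Decompose π into cycles: lengths [16, 16, 16, 16, 16, 4, 1] (7 cycles, including the fixed point 0).
With 7 cycles on 85 points, sign = (−1)^{85−7} = +1.
Zolotarev: (57|85) = +1, matching the cycle-count sign.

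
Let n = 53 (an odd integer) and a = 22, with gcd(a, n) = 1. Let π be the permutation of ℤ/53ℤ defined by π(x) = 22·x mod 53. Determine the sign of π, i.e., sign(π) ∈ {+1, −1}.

-1

Trace 1: π^k(1) = [1, 22, 7, 48, 49, 18, 25] for k=0..6.
The orbit structure of x ↦ 22x mod 53: 2 orbits of sizes [52, 1].
53 − 2 = 51 transpositions; sign(π) = (−1)^51 = -1.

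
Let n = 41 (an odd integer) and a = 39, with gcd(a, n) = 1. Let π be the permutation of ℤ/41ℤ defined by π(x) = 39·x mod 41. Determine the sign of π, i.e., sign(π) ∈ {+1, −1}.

+1

Orbit of 20 under x↦39x: [20, 1, 39, 4, 33, 16, 9]… (length divides ord_41(39)).
Cycle type of π: 20×2 + 1; total 3 cycles.
With 3 cycles on 41 points, sign = (−1)^{41−3} = +1.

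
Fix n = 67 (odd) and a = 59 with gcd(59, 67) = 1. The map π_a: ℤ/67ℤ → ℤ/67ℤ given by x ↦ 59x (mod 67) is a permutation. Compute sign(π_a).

+1

Start at x=24: 24 → 9 → 62 → 40 → 15 → 14 → 22 → … (one orbit).
π_59 has 7 disjoint cycles with lengths [11, 11, 11, 11, 11, 11, 1] on {0,…,66}.
7 cycles on 67: each ℓ→(−1)^(ℓ−1), product (−1)^60 = +1.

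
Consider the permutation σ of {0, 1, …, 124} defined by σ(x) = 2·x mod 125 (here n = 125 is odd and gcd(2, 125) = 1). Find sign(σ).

Start at x=39: 39 → 78 → 31 → 62 → 124 → 123 → 121 → … (one orbit).
4 cycles of lengths [100, 20, 4, 1].
n − c = 125 − 4 = 121; sign = (−1)^121 = -1.

-1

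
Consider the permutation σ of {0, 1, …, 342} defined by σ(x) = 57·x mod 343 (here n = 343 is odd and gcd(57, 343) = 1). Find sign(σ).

+1

Orbit of 302 under x↦57x: [302, 64, 218, 78, 330, 288, 295]… (length divides ord_343(57)).
Decompose π into cycles: lengths [49, 49, 49, 49, 49, 49, 7, 7, 7, 7, 7, 7, 1, 1, 1, 1, 1, 1, 1] (19 cycles, including the fixed point 0).
343 − 19 = 324 transpositions; sign(π) = (−1)^324 = +1.
Zolotarev: (57|343) = +1, matching the cycle-count sign.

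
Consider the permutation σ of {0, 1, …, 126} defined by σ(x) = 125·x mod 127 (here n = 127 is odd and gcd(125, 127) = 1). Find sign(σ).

-1

Start at x=63: 63 → 1 → 125 → 4 → 119 → 16 → 95 → … (one orbit).
10 cycles of lengths [14, 14, 14, 14, 14, 14, 14, 14, 14, 1].
Σ(ℓ_i−1) = 127−10 = 117; sign = (−1)^117 = -1.
Check: (125/127) = -1 by Zolotarev.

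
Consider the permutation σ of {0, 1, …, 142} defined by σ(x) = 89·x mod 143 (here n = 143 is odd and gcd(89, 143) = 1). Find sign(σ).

-1

Orbit of 12 under x↦89x: [12, 67, 100, 34, 23, 45, 1]… (length divides ord_143(89)).
π_89 has 22 disjoint cycles with lengths [12, 12, 12, 12, 12, 12, 12, 12, 12, 12, 12, 1, 1, 1, 1, 1, 1, 1, 1, 1, 1, 1] on {0,…,142}.
143 − 22 = 121 transpositions; sign(π) = (−1)^121 = -1.
Via Zolotarev, sign(π_{89}) = (89|143) = -1.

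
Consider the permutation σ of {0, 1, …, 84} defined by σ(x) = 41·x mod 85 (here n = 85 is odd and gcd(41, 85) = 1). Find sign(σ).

-1

Start at x=46: 46 → 16 → 61 → 36 → 31 → 81 → 6 → … (one orbit).
Cycle lengths of π_41 on ℤ/85ℤ: [16, 16, 16, 16, 16, 1, 1, 1, 1, 1]; 10 cycles in total.
10 cycles on 85: each ℓ→(−1)^(ℓ−1), product (−1)^75 = -1.
Check: (41/85) = -1 by Zolotarev.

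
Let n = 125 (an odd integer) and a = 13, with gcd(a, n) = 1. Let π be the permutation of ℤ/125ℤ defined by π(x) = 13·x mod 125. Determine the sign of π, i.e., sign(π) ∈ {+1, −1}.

Start at x=107: 107 → 16 → 83 → 79 → 27 → 101 → 63 → … (one orbit).
The orbit structure of x ↦ 13x mod 125: 4 orbits of sizes [100, 20, 4, 1].
Σ(ℓ_i−1) = 125−4 = 121; sign = (−1)^121 = -1.
The Jacobi symbol (13|125) = -1 (Zolotarev) agrees.

-1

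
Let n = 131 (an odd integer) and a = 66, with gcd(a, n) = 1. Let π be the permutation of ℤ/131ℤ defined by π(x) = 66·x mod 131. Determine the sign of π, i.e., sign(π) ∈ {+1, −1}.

-1

Orbit of 40 under x↦66x: [40, 20, 10, 5, 68, 34, 17]… (length divides ord_131(66)).
π_66 has 2 disjoint cycles with lengths [130, 1] on {0,…,130}.
131 − 2 = 129 transpositions; sign(π) = (−1)^129 = -1.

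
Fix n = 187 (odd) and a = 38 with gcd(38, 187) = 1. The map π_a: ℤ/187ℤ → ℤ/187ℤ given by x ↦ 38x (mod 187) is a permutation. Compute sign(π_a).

+1

Orbit of 47 under x↦38x: [47, 103, 174, 67, 115, 69, 4]… (length divides ord_187(38)).
Decompose π into cycles: lengths [20, 20, 20, 20, 20, 20, 20, 20, 5, 5, 4, 4, 4, 4, 1] (15 cycles, including the fixed point 0).
15 cycles on 187: each ℓ→(−1)^(ℓ−1), product (−1)^172 = +1.
(38|187)_J = +1 (Zolotarev's lemma cross-check).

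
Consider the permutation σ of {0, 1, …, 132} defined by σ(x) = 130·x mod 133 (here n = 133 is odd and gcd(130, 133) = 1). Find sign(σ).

+1

Trace 9: π^k(9) = [9, 106, 81, 23, 64, 74, 44] for k=0..6.
The orbit structure of x ↦ 130x mod 133: 17 orbits of sizes [9, 9, 9, 9, 9, 9, 9, 9, 9, 9, 9, 9, 9, 9, 3, 3, 1].
With 17 cycles on 133 points, sign = (−1)^{133−17} = +1.
Zolotarev: (130|133) = +1, matching the cycle-count sign.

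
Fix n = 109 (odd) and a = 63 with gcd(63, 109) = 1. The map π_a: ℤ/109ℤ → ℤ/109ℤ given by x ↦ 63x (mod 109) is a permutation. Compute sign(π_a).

Trace 1: π^k(1) = [1, 63, 45] for k=0..2.
π_63 has 37 disjoint cycles with lengths [3, 3, 3, 3, 3, 3, 3, 3, 3, 3, 3, 3, 3, 3, 3, 3, 3, 3, 3, 3, 3, 3, 3, 3, 3, 3, 3, 3, 3, 3, 3, 3, 3, 3, 3, 3, 1] on {0,…,108}.
With 37 cycles on 109 points, sign = (−1)^{109−37} = +1.
(63|109)_J = +1 (Zolotarev's lemma cross-check).

+1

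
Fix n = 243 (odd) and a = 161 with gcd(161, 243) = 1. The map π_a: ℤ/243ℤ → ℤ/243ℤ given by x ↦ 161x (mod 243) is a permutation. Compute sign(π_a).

-1

Start at x=82: 82 → 80 → 1 → 161 → 163 → 242 → 82 (one orbit).
Cycle type of π: 6×27 + 2×40 + 1; total 68 cycles.
With 68 cycles on 243 points, sign = (−1)^{243−68} = -1.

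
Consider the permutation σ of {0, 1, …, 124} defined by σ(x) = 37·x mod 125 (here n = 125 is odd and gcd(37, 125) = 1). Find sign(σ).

-1

Trace 73: π^k(73) = [73, 76, 62, 44, 3, 111, 107] for k=0..6.
Decompose π into cycles: lengths [100, 20, 4, 1] (4 cycles, including the fixed point 0).
4 cycles on 125: each ℓ→(−1)^(ℓ−1), product (−1)^121 = -1.
Via Zolotarev, sign(π_{37}) = (37|125) = -1.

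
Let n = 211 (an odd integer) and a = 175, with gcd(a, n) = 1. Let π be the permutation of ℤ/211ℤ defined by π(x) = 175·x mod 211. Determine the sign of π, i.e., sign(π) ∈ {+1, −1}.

Start at x=175: 175 → 30 → 186 → 56 → 94 → 203 → 77 → … (one orbit).
Cycle lengths of π_175 on ℤ/211ℤ: [210, 1]; 2 cycles in total.
211 − 2 = 209 transpositions; sign(π) = (−1)^209 = -1.
Zolotarev: (175|211) = -1, matching the cycle-count sign.

-1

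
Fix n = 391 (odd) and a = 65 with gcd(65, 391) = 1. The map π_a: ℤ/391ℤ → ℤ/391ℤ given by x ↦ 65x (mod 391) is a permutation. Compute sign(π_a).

+1

Orbit of 5 under x↦65x: [5, 325, 11, 324, 337, 9, 194]… (length divides ord_391(65)).
Cycle type of π: 176×2 + 22 + 16 + 1; total 5 cycles.
With 5 cycles on 391 points, sign = (−1)^{391−5} = +1.
The Jacobi symbol (65|391) = +1 (Zolotarev) agrees.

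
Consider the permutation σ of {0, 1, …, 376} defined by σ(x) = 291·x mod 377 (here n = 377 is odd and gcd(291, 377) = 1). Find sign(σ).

-1

Start at x=291: 291 → 233 → 320 → 1 → 291 (one orbit).
π_291 has 116 disjoint cycles with lengths [4, 4, 4, 4, 4, 4, 4, 4, 4, 4, 4, 4, 4, 4, 4, 4, 4, 4, 4, 4, 4, 4, 4, 4, 4, 4, 4, 4, 4, 4, 4, 4, 4, 4, 4, 4, 4, 4, 4, 4, 4, 4, 4, 4, 4, 4, 4, 4, 4, 4, 4, 4, 4, 4, 4, 4, 4, 4, 4, 4, 4, 4, 4, 4, 4, 4, 4, 4, 4, 4, 4, 4, 4, 4, 4, 4, 4, 4, 4, 4, 4, 4, 4, 4, 4, 4, 4, 1, 1, 1, 1, 1, 1, 1, 1, 1, 1, 1, 1, 1, 1, 1, 1, 1, 1, 1, 1, 1, 1, 1, 1, 1, 1, 1, 1, 1] on {0,…,376}.
sign(π) = (−1)^{n − #cycles} = (−1)^{377−116} = (−1)^261 = -1.
Via Zolotarev, sign(π_{291}) = (291|377) = -1.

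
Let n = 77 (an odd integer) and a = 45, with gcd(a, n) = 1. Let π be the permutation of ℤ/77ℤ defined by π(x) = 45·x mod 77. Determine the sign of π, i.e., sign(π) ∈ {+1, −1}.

-1

Trace 1: π^k(1) = [1, 45, 23, 34, 67, 12] for k=0..5.
Cycle lengths of π_45 on ℤ/77ℤ: [6, 6, 6, 6, 6, 6, 6, 6, 6, 6, 6, 1, 1, 1, 1, 1, 1, 1, 1, 1, 1, 1]; 22 cycles in total.
22 cycles on 77: each ℓ→(−1)^(ℓ−1), product (−1)^55 = -1.
Via Zolotarev, sign(π_{45}) = (45|77) = -1.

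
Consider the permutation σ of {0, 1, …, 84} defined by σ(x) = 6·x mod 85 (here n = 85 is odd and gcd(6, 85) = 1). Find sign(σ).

-1

Orbit of 21 under x↦6x: [21, 41, 76, 31, 16, 11, 66]… (length divides ord_85(6)).
Decompose π into cycles: lengths [16, 16, 16, 16, 16, 1, 1, 1, 1, 1] (10 cycles, including the fixed point 0).
85 − 10 = 75 transpositions; sign(π) = (−1)^75 = -1.
Zolotarev: (6|85) = -1, matching the cycle-count sign.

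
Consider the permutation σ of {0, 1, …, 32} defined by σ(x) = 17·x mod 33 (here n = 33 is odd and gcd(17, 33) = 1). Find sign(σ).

+1

Start at x=17: 17 → 25 → 29 → 31 → 32 → 16 → 8 → … (one orbit).
Decompose π into cycles: lengths [10, 10, 10, 2, 1] (5 cycles, including the fixed point 0).
n − c = 33 − 5 = 28; sign = (−1)^28 = +1.
Check: (17/33) = +1 by Zolotarev.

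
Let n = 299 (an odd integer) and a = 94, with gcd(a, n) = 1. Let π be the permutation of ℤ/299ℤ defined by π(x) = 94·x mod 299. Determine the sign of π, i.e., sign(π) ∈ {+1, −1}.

+1

Trace 94: π^k(94) = [94, 165, 261, 16, 9, 248, 289] for k=0..6.
π_94 has 15 disjoint cycles with lengths [33, 33, 33, 33, 33, 33, 33, 33, 11, 11, 3, 3, 3, 3, 1] on {0,…,298}.
299 − 15 = 284 transpositions; sign(π) = (−1)^284 = +1.
Check: (94/299) = +1 by Zolotarev.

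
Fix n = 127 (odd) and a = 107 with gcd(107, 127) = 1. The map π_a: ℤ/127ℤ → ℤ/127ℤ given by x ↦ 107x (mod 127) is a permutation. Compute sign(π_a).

+1

Trace 1: π^k(1) = [1, 107, 19] for k=0..2.
Cycle type of π: 3×42 + 1; total 43 cycles.
43 cycles on 127: each ℓ→(−1)^(ℓ−1), product (−1)^84 = +1.
Check: (107/127) = +1 by Zolotarev.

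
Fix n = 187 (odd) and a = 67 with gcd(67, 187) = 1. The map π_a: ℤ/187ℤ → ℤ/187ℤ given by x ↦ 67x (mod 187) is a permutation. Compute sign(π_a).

+1

Trace 1: π^k(1) = [1, 67] for k=0..1.
Cycle lengths of π_67 on ℤ/187ℤ: [2, 2, 2, 2, 2, 2, 2, 2, 2, 2, 2, 2, 2, 2, 2, 2, 2, 2, 2, 2, 2, 2, 2, 2, 2, 2, 2, 2, 2, 2, 2, 2, 2, 2, 2, 2, 2, 2, 2, 2, 2, 2, 2, 2, 2, 2, 2, 2, 2, 2, 2, 2, 2, 2, 2, 2, 2, 2, 2, 2, 2, 2, 2, 2, 2, 2, 2, 2, 2, 2, 2, 2, 2, 2, 2, 2, 2, 2, 2, 2, 2, 2, 2, 2, 2, 2, 2, 2, 1, 1, 1, 1, 1, 1, 1, 1, 1, 1, 1]; 99 cycles in total.
n − c = 187 − 99 = 88; sign = (−1)^88 = +1.
Check: (67/187) = +1 by Zolotarev.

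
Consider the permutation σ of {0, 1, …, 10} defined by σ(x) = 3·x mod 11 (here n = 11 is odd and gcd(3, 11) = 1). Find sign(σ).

Trace 5: π^k(5) = [5, 4, 1, 3, 9] for k=0..4.
Cycle type of π: 5×2 + 1; total 3 cycles.
Σ(ℓ_i−1) = 11−3 = 8; sign = (−1)^8 = +1.

+1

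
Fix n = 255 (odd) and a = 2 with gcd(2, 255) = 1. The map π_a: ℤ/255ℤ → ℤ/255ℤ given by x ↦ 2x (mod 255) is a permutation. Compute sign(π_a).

Orbit of 1 under x↦2x: [1, 2, 4, 8, 16, 32, 64]… (length divides ord_255(2)).
Decompose π into cycles: lengths [8, 8, 8, 8, 8, 8, 8, 8, 8, 8, 8, 8, 8, 8, 8, 8, 8, 8, 8, 8, 8, 8, 8, 8, 8, 8, 8, 8, 8, 8, 4, 4, 4, 2, 1] (35 cycles, including the fixed point 0).
255 − 35 = 220 transpositions; sign(π) = (−1)^220 = +1.

+1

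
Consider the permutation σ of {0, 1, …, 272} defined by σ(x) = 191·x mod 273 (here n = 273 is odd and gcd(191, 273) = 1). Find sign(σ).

Orbit of 172 under x↦191x: [172, 92, 100, 263, 1, 191]… (length divides ord_273(191)).
62 cycles of lengths [6, 6, 6, 6, 6, 6, 6, 6, 6, 6, 6, 6, 6, 6, 6, 6, 6, 6, 6, 6, 6, 6, 6, 6, 6, 6, 6, 6, 6, 6, 3, 3, 3, 3, 3, 3, 3, 3, 3, 3, 3, 3, 3, 3, 3, 3, 3, 3, 3, 3, 3, 3, 3, 3, 3, 3, 3, 3, 3, 3, 2, 1].
Σ(ℓ_i−1) = 273−62 = 211; sign = (−1)^211 = -1.
Via Zolotarev, sign(π_{191}) = (191|273) = -1.

-1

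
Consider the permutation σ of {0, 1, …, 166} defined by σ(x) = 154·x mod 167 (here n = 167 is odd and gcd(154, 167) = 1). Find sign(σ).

+1

Start at x=62: 62 → 29 → 124 → 58 → 81 → 116 → 162 → … (one orbit).
Cycle type of π: 83×2 + 1; total 3 cycles.
n − c = 167 − 3 = 164; sign = (−1)^164 = +1.
Via Zolotarev, sign(π_{154}) = (154|167) = +1.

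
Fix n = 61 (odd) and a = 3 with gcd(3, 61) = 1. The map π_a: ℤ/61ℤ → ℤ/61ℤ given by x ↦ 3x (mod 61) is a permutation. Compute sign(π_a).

+1

Orbit of 41 under x↦3x: [41, 1, 3, 9, 27, 20, 60]… (length divides ord_61(3)).
Cycle lengths of π_3 on ℤ/61ℤ: [10, 10, 10, 10, 10, 10, 1]; 7 cycles in total.
Σ(ℓ_i−1) = 61−7 = 54; sign = (−1)^54 = +1.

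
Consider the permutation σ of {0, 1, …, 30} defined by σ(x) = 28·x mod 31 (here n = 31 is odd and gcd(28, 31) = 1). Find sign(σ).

+1

Trace 5: π^k(5) = [5, 16, 14, 20, 2, 25, 18] for k=0..6.
π_28 has 3 disjoint cycles with lengths [15, 15, 1] on {0,…,30}.
With 3 cycles on 31 points, sign = (−1)^{31−3} = +1.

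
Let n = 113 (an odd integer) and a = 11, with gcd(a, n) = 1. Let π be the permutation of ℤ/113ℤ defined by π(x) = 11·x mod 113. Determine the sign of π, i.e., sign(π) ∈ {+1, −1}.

Orbit of 105 under x↦11x: [105, 25, 49, 87, 53, 18, 85]… (length divides ord_113(11)).
π_11 has 3 disjoint cycles with lengths [56, 56, 1] on {0,…,112}.
n − c = 113 − 3 = 110; sign = (−1)^110 = +1.
The Jacobi symbol (11|113) = +1 (Zolotarev) agrees.

+1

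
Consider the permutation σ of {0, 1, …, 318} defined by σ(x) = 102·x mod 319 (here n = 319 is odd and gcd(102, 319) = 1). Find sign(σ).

Trace 312: π^k(312) = [312, 243, 223, 97, 5, 191, 23] for k=0..6.
π_102 has 6 disjoint cycles with lengths [140, 140, 28, 5, 5, 1] on {0,…,318}.
With 6 cycles on 319 points, sign = (−1)^{319−6} = -1.
Zolotarev: (102|319) = -1, matching the cycle-count sign.

-1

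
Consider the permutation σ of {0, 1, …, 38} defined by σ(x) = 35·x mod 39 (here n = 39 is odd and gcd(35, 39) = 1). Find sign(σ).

Start at x=14: 14 → 22 → 29 → 1 → 35 → 16 → 14 (one orbit).
Decompose π into cycles: lengths [6, 6, 6, 6, 3, 3, 3, 3, 2, 1] (10 cycles, including the fixed point 0).
Σ(ℓ_i−1) = 39−10 = 29; sign = (−1)^29 = -1.
Via Zolotarev, sign(π_{35}) = (35|39) = -1.

-1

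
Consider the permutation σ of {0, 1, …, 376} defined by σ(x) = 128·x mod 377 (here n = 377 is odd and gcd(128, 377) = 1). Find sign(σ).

Orbit of 173 under x↦128x: [173, 278, 146, 215, 376, 249, 204]… (length divides ord_377(128)).
Cycle lengths of π_128 on ℤ/377ℤ: [12, 12, 12, 12, 12, 12, 12, 12, 12, 12, 12, 12, 12, 12, 12, 12, 12, 12, 12, 12, 12, 12, 12, 12, 12, 12, 12, 12, 12, 4, 4, 4, 4, 4, 4, 4, 1]; 37 cycles in total.
n − c = 377 − 37 = 340; sign = (−1)^340 = +1.

+1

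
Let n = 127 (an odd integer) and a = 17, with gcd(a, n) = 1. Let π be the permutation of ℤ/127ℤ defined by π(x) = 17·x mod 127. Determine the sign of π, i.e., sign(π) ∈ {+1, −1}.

+1

Orbit of 99 under x↦17x: [99, 32, 36, 104, 117, 84, 31]… (length divides ord_127(17)).
π_17 has 3 disjoint cycles with lengths [63, 63, 1] on {0,…,126}.
With 3 cycles on 127 points, sign = (−1)^{127−3} = +1.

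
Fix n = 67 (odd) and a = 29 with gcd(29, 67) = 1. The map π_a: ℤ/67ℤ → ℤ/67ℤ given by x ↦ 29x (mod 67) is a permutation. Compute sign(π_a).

+1

Trace 29: π^k(29) = [29, 37, 1] for k=0..2.
Decompose π into cycles: lengths [3, 3, 3, 3, 3, 3, 3, 3, 3, 3, 3, 3, 3, 3, 3, 3, 3, 3, 3, 3, 3, 3, 1] (23 cycles, including the fixed point 0).
With 23 cycles on 67 points, sign = (−1)^{67−23} = +1.
The Jacobi symbol (29|67) = +1 (Zolotarev) agrees.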